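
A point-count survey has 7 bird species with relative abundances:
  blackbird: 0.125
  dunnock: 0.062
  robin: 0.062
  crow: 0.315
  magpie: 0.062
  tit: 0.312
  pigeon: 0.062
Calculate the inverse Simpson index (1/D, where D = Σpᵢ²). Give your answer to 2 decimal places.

4.39

D = 0.125² + 0.062² + 0.062² + 0.315² + 0.062² + 0.312² + 0.062² = 0.015625 + 0.003844 + 0.003844 + 0.099225 + 0.003844 + 0.097344 + 0.003844 = 0.227570 (working shown to 6 dp, full precision carried).
So 1/D = 4.3943, i.e. 4.39 to 2 decimal places.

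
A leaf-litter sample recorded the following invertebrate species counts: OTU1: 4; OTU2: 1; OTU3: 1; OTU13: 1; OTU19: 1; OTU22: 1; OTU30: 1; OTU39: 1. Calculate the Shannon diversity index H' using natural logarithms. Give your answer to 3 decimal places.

Total N = 4+1+1+1+1+1+1+1 = 11, so the proportions are 0.36364, 0.09091, 0.09091, 0.09091, 0.09091, 0.09091, 0.09091, 0.09091 (working shown to 5 dp, full precision carried).
Each pᵢ ln pᵢ term: 0.36364×(-1.01160)=-0.36785, 0.09091×(-2.39790)=-0.21799, 0.09091×(-2.39790)=-0.21799, 0.09091×(-2.39790)=-0.21799, 0.09091×(-2.39790)=-0.21799, 0.09091×(-2.39790)=-0.21799, 0.09091×(-2.39790)=-0.21799, 0.09091×(-2.39790)=-0.21799.
Sum = -1.89379, so H' = 1.894.

1.894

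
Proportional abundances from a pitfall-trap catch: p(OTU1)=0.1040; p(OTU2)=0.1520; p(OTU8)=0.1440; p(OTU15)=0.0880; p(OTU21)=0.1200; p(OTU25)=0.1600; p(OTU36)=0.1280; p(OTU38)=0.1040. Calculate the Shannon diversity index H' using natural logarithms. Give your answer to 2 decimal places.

2.06

Each pᵢ ln pᵢ term (working shown to 4 dp, full precision carried): 0.104×(-2.2634)=-0.2354, 0.152×(-1.8839)=-0.2863, 0.144×(-1.9379)=-0.2791, 0.088×(-2.4304)=-0.2139, 0.12×(-2.1203)=-0.2544, 0.16×(-1.8326)=-0.2932, 0.128×(-2.0557)=-0.2631, 0.104×(-2.2634)=-0.2354.
Sum = -2.0608, so H' = 2.06.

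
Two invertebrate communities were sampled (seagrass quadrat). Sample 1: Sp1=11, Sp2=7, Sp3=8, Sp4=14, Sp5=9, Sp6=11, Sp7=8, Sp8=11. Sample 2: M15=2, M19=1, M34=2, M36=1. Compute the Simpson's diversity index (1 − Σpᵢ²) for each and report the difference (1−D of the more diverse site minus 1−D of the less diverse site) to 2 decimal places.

0.15

Sample 1: N=79, proportions 0.1392, 0.0886, 0.1013, 0.1772, 0.1139, 0.1392, 0.1013, 0.1392, giving 1−D = 0.8691 (working shown to 4 dp, full precision carried).
Sample 2: N=6, proportions 0.3333, 0.1667, 0.3333, 0.1667, giving 1−D = 0.7222.
Difference = |0.8691 − 0.7222| = 0.1469, i.e. 0.15 to 2 decimal places.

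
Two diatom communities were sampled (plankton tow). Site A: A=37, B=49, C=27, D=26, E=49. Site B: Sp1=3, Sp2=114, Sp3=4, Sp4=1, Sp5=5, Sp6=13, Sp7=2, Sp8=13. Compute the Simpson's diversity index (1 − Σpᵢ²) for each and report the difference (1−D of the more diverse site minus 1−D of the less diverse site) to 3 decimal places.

Site A: N=188, proportions 0.19681, 0.26064, 0.14362, 0.1383, 0.26064, giving 1−D = 0.78565 (working shown to 5 dp, full precision carried).
Site B: N=155, proportions 0.01935, 0.73548, 0.02581, 0.00645, 0.03226, 0.08387, 0.0129, 0.08387, giving 1−D = 0.44271.
Difference = |0.78565 − 0.44271| = 0.34294, i.e. 0.343 to 3 decimal places.

0.343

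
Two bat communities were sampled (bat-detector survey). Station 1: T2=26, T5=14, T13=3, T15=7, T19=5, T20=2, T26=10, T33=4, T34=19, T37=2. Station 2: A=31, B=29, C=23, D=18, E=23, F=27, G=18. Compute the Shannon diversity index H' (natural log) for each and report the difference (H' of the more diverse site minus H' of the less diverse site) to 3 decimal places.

Station 1: N=92, proportions 0.28261, 0.15217, 0.03261, 0.07609, 0.05435, 0.02174, 0.1087, 0.04348, 0.20652, 0.02174, giving H' = 1.97929 (working shown to 5 dp, full precision carried).
Station 2: N=169, proportions 0.18343, 0.1716, 0.13609, 0.10651, 0.13609, 0.15976, 0.10651, giving H' = 1.92647.
Difference = |1.97929 − 1.92647| = 0.05282, i.e. 0.053 to 3 decimal places.

0.053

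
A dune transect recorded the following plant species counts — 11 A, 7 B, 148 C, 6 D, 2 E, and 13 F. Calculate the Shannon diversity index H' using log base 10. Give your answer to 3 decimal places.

0.356

Total N = 11+7+148+6+2+13 = 187, so the proportions are 0.05882, 0.03743, 0.79144, 0.03209, 0.0107, 0.06952 (working shown to 5 dp, full precision carried).
Each pᵢ log₁₀ pᵢ term: 0.05882×(-1.23045)=-0.07238, 0.03743×(-1.42674)=-0.05341, 0.79144×(-0.10158)=-0.08039, 0.03209×(-1.49369)=-0.04793, 0.0107×(-1.97081)=-0.02108, 0.06952×(-1.15790)=-0.08050.
Sum = -0.35568, so H' = 0.356.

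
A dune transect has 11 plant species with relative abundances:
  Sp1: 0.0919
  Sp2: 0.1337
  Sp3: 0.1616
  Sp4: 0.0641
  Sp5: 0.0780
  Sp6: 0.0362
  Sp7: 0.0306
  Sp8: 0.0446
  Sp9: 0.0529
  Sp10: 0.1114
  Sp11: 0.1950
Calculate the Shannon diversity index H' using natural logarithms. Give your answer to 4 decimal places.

Each pᵢ ln pᵢ term (working shown to 6 dp, full precision carried): 0.0919×(-2.387054)=-0.219370, 0.1337×(-2.012157)=-0.269025, 0.1616×(-1.822631)=-0.294537, 0.0641×(-2.747311)=-0.176103, 0.078×(-2.551046)=-0.198982, 0.0362×(-3.318696)=-0.120137, 0.0306×(-3.486755)=-0.106695, 0.0446×(-3.110021)=-0.138707, 0.0529×(-2.939352)=-0.155492, 0.1114×(-2.194628)=-0.244482, 0.195×(-1.634756)=-0.318777.
Sum = -2.242306, so H' = 2.2423.

2.2423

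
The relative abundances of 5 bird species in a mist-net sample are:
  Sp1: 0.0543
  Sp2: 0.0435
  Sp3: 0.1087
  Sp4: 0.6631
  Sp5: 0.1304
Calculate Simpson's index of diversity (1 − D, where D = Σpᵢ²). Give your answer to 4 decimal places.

0.5266

D = 0.0543² + 0.0435² + 0.1087² + 0.6631² + 0.1304² = 0.002948 + 0.001892 + 0.011816 + 0.439702 + 0.017004 = 0.473362 (working shown to 6 dp, full precision carried).
So 1 − D = 0.526638, i.e. 0.5266 to 4 decimal places.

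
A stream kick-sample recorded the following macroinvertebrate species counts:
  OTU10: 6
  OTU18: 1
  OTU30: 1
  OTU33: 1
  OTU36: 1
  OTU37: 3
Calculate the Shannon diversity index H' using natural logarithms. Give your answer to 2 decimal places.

1.48

Total N = 6+1+1+1+1+3 = 13, so the proportions are 0.4615, 0.0769, 0.0769, 0.0769, 0.0769, 0.2308 (working shown to 4 dp, full precision carried).
Each pᵢ ln pᵢ term: 0.4615×(-0.7732)=-0.3569, 0.0769×(-2.5649)=-0.1973, 0.0769×(-2.5649)=-0.1973, 0.0769×(-2.5649)=-0.1973, 0.0769×(-2.5649)=-0.1973, 0.2308×(-1.4663)=-0.3384.
Sum = -1.4845, so H' = 1.48.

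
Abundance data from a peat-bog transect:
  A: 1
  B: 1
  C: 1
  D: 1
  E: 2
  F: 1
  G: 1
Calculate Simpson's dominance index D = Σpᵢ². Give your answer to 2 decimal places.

Total N = 1+1+1+1+2+1+1 = 8, so the proportions are 0.125, 0.125, 0.125, 0.125, 0.25, 0.125, 0.125 (working shown to 4 dp, full precision carried).
D = 0.125² + 0.125² + 0.125² + 0.125² + 0.25² + 0.125² + 0.125² = 0.0156 + 0.0156 + 0.0156 + 0.0156 + 0.0625 + 0.0156 + 0.0156 = 0.1562.
To 2 decimal places, D = 0.16.

0.16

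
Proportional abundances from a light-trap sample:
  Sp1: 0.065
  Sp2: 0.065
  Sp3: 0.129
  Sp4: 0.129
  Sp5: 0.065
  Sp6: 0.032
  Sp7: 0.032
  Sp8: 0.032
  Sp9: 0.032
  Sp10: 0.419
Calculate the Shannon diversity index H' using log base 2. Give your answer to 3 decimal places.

Each pᵢ log₂ pᵢ term (working shown to 5 dp, full precision carried): 0.065×(-3.94342)=-0.25632, 0.065×(-3.94342)=-0.25632, 0.129×(-2.95456)=-0.38114, 0.129×(-2.95456)=-0.38114, 0.065×(-3.94342)=-0.25632, 0.032×(-4.96578)=-0.15891, 0.032×(-4.96578)=-0.15891, 0.032×(-4.96578)=-0.15891, 0.032×(-4.96578)=-0.15891, 0.419×(-1.25498)=-0.52584.
Sum = -2.69270, so H' = 2.693.

2.693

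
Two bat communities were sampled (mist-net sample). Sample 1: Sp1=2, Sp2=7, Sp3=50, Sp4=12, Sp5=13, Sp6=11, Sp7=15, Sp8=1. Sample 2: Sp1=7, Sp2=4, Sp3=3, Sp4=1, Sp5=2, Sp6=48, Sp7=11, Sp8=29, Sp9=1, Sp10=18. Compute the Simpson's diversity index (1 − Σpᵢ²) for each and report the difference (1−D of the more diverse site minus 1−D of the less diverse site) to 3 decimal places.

Sample 1: N=111, proportions 0.01802, 0.06306, 0.45045, 0.10811, 0.11712, 0.0991, 0.13514, 0.00901, giving 1−D = 0.73923 (working shown to 5 dp, full precision carried).
Sample 2: N=124, proportions 0.05645, 0.03226, 0.02419, 0.00806, 0.01613, 0.3871, 0.08871, 0.23387, 0.00806, 0.14516, giving 1−D = 0.76132.
Difference = |0.73923 − 0.76132| = 0.02209, i.e. 0.022 to 3 decimal places.

0.022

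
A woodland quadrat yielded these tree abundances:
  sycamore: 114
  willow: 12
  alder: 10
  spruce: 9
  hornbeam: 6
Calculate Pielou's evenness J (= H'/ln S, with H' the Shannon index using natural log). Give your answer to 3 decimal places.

Total N = 114+12+10+9+6 = 151, so the proportions are 0.75497, 0.07947, 0.06623, 0.0596, 0.03974 (working shown to 5 dp, full precision carried).
H' = −Σ pᵢ ln pᵢ = −((-0.21221) + (-0.20125) + (-0.17978) + (-0.16808) + (-0.12817)) = 0.88949.
With S = 5 species, ln S = 1.60944, so J = 0.88949/1.60944 = 0.55267, i.e. 0.553 to 3 decimal places.

0.553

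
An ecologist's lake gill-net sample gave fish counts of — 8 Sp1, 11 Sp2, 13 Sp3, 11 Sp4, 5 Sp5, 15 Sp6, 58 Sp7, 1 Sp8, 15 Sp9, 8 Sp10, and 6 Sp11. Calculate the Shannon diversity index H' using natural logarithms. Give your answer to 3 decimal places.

Total N = 8+11+13+11+5+15+58+1+15+8+6 = 151, so the proportions are 0.05298, 0.07285, 0.08609, 0.07285, 0.03311, 0.09934, 0.38411, 0.00662, 0.09934, 0.05298, 0.03974 (working shown to 5 dp, full precision carried).
Each pᵢ ln pᵢ term: 0.05298×(-2.93784)=-0.15565, 0.07285×(-2.61938)=-0.19082, 0.08609×(-2.45233)=-0.21113, 0.07285×(-2.61938)=-0.19082, 0.03311×(-3.40784)=-0.11284, 0.09934×(-2.30923)=-0.22939, 0.38411×(-0.95684)=-0.36753, 0.00662×(-5.01728)=-0.03323, 0.09934×(-2.30923)=-0.22939, 0.05298×(-2.93784)=-0.15565, 0.03974×(-3.22552)=-0.12817.
Sum = -2.00460, so H' = 2.005.

2.005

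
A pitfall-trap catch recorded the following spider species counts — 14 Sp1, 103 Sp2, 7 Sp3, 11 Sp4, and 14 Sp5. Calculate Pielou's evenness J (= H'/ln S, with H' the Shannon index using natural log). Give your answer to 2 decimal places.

Total N = 14+103+7+11+14 = 149, so the proportions are 0.094, 0.6913, 0.047, 0.0738, 0.094 (working shown to 4 dp, full precision carried).
H' = −Σ pᵢ ln pᵢ = −((-0.2222) + (-0.2552) + (-0.1437) + (-0.1924) + (-0.2222)) = 1.0357.
With S = 5 species, ln S = 1.6094, so J = 1.0357/1.6094 = 0.6435, i.e. 0.64 to 2 decimal places.

0.64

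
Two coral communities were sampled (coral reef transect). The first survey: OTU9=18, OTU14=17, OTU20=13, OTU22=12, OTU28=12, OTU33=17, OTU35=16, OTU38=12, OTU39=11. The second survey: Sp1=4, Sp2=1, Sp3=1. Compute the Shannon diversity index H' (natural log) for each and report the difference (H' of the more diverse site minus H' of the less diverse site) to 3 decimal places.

1.313

The first survey: N=128, proportions 0.14062, 0.13281, 0.10156, 0.09375, 0.09375, 0.13281, 0.125, 0.09375, 0.08594, giving H' = 2.18097 (working shown to 5 dp, full precision carried).
The second survey: N=6, proportions 0.66667, 0.16667, 0.16667, giving H' = 0.86756.
Difference = |2.18097 − 0.86756| = 1.31341, i.e. 1.313 to 3 decimal places.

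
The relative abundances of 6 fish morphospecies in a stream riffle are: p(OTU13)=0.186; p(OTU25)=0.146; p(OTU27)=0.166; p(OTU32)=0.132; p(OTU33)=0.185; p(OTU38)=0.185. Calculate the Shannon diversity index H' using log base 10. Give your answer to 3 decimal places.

Each pᵢ log₁₀ pᵢ term (working shown to 5 dp, full precision carried): 0.186×(-0.73049)=-0.13587, 0.146×(-0.83565)=-0.12200, 0.166×(-0.77989)=-0.12946, 0.132×(-0.87943)=-0.11608, 0.185×(-0.73283)=-0.13557, 0.185×(-0.73283)=-0.13557.
Sum = -0.77457, so H' = 0.775.

0.775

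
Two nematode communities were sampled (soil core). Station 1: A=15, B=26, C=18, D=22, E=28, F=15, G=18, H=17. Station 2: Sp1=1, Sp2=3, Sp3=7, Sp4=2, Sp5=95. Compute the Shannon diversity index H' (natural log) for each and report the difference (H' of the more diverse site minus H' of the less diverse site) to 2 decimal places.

1.55

Station 1: N=159, proportions 0.0943, 0.1635, 0.1132, 0.1384, 0.1761, 0.0943, 0.1132, 0.1069, giving H' = 2.0533 (working shown to 4 dp, full precision carried).
Station 2: N=108, proportions 0.0093, 0.0278, 0.0648, 0.0185, 0.8796, giving H' = 0.5069.
Difference = |2.0533 − 0.5069| = 1.5464, i.e. 1.55 to 2 decimal places.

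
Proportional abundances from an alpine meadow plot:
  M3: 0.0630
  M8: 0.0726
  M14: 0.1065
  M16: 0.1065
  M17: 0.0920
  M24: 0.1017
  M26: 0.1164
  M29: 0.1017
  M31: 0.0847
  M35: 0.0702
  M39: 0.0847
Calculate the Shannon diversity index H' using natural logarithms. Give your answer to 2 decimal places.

Each pᵢ ln pᵢ term (working shown to 4 dp, full precision carried): 0.063×(-2.7646)=-0.1742, 0.0726×(-2.6228)=-0.1904, 0.1065×(-2.2396)=-0.2385, 0.1065×(-2.2396)=-0.2385, 0.092×(-2.3860)=-0.2195, 0.1017×(-2.2857)=-0.2325, 0.1164×(-2.1507)=-0.2503, 0.1017×(-2.2857)=-0.2325, 0.0847×(-2.4686)=-0.2091, 0.0702×(-2.6564)=-0.1865, 0.0847×(-2.4686)=-0.2091.
Sum = -2.3811, so H' = 2.38.

2.38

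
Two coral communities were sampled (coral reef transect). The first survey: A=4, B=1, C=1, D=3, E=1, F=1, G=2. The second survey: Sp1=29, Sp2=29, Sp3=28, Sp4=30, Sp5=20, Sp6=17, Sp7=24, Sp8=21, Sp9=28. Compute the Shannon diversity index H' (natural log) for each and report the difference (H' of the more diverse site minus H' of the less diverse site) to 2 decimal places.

The first survey: N=13, proportions 0.30769, 0.07692, 0.07692, 0.23077, 0.07692, 0.07692, 0.15385, giving H' = 1.77823 (working shown to 5 dp, full precision carried).
The second survey: N=226, proportions 0.12832, 0.12832, 0.12389, 0.13274, 0.0885, 0.07522, 0.10619, 0.09292, 0.12389, giving H' = 2.18058.
Difference = |1.77823 − 2.18058| = 0.40235, i.e. 0.40 to 2 decimal places.

0.40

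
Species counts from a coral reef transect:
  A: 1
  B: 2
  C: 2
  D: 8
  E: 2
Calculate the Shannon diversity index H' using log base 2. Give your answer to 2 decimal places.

1.91

Total N = 1+2+2+8+2 = 15, so the proportions are 0.0667, 0.1333, 0.1333, 0.5333, 0.1333 (working shown to 4 dp, full precision carried).
Each pᵢ log₂ pᵢ term: 0.0667×(-3.9069)=-0.2605, 0.1333×(-2.9069)=-0.3876, 0.1333×(-2.9069)=-0.3876, 0.5333×(-0.9069)=-0.4837, 0.1333×(-2.9069)=-0.3876.
Sum = -1.9069, so H' = 1.91.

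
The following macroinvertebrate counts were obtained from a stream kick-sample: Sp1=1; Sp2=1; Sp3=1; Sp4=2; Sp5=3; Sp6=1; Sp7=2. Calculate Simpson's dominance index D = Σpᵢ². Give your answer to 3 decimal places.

0.174

Total N = 1+1+1+2+3+1+2 = 11, so the proportions are 0.09091, 0.09091, 0.09091, 0.18182, 0.27273, 0.09091, 0.18182 (working shown to 5 dp, full precision carried).
D = 0.09091² + 0.09091² + 0.09091² + 0.18182² + 0.27273² + 0.09091² + 0.18182² = 0.00826 + 0.00826 + 0.00826 + 0.03306 + 0.07438 + 0.00826 + 0.03306 = 0.17355.
To 3 decimal places, D = 0.174.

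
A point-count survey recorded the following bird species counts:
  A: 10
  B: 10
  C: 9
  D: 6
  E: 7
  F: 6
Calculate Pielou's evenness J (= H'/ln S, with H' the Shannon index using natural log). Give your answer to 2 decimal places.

0.99

Total N = 10+10+9+6+7+6 = 48, so the proportions are 0.2083, 0.2083, 0.1875, 0.125, 0.1458, 0.125 (working shown to 4 dp, full precision carried).
H' = −Σ pᵢ ln pᵢ = −((-0.3268) + (-0.3268) + (-0.3139) + (-0.2599) + (-0.2808) + (-0.2599)) = 1.7681.
With S = 6 species, ln S = 1.7918, so J = 1.7681/1.7918 = 0.9868, i.e. 0.99 to 2 decimal places.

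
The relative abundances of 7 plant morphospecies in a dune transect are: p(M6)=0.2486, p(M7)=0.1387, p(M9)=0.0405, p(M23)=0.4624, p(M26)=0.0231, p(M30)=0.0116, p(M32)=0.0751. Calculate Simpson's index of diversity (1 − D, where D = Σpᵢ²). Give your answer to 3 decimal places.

0.697

D = 0.2486² + 0.1387² + 0.0405² + 0.4624² + 0.0231² + 0.0116² + 0.0751² = 0.06180 + 0.01924 + 0.00164 + 0.21381 + 0.00053 + 0.00013 + 0.00564 = 0.30280 (working shown to 5 dp, full precision carried).
So 1 − D = 0.69720, i.e. 0.697 to 3 decimal places.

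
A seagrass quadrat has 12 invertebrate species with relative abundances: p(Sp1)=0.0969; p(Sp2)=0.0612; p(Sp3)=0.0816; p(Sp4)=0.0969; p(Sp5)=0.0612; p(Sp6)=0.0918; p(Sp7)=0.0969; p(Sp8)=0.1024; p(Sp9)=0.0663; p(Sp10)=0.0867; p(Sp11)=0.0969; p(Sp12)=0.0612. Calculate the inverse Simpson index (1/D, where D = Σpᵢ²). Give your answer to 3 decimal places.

D = 0.0969² + 0.0612² + 0.0816² + 0.0969² + 0.0612² + 0.0918² + 0.0969² + 0.1024² + 0.0663² + 0.0867² + 0.0969² + 0.0612² = 0.00938961 + 0.00374544 + 0.00665856 + 0.00938961 + 0.00374544 + 0.00842724 + 0.00938961 + 0.01048576 + 0.00439569 + 0.00751689 + 0.00938961 + 0.00374544 = 0.08627890 (working shown to 8 dp, full precision carried).
So 1/D = 11.59032, i.e. 11.590 to 3 decimal places.

11.590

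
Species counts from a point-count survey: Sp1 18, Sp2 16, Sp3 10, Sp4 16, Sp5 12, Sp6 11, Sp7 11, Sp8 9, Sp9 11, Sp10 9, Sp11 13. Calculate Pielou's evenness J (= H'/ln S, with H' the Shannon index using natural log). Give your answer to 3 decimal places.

Total N = 18+16+10+16+12+11+11+9+11+9+13 = 136, so the proportions are 0.13235, 0.11765, 0.07353, 0.11765, 0.08824, 0.08088, 0.08088, 0.06618, 0.08088, 0.06618, 0.09559 (working shown to 5 dp, full precision carried).
H' = −Σ pᵢ ln pᵢ = −((-0.26766) + (-0.25177) + (-0.19192) + (-0.25177) + (-0.21421) + (-0.20340) + (-0.20340) + (-0.17970) + (-0.20340) + (-0.17970) + (-0.22441)) = 2.37134.
With S = 11 species, ln S = 2.39790, so J = 2.37134/2.39790 = 0.98892, i.e. 0.989 to 3 decimal places.

0.989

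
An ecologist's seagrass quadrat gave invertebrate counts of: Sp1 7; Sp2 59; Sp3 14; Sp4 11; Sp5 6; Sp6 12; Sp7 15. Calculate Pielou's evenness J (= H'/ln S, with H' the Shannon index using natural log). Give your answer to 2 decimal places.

0.82

Total N = 7+59+14+11+6+12+15 = 124, so the proportions are 0.0565, 0.4758, 0.1129, 0.0887, 0.0484, 0.0968, 0.121 (working shown to 4 dp, full precision carried).
H' = −Σ pᵢ ln pᵢ = −((-0.1623) + (-0.3534) + (-0.2463) + (-0.2149) + (-0.1465) + (-0.2260) + (-0.2555)) = 1.6049.
With S = 7 species, ln S = 1.9459, so J = 1.6049/1.9459 = 0.8247, i.e. 0.82 to 2 decimal places.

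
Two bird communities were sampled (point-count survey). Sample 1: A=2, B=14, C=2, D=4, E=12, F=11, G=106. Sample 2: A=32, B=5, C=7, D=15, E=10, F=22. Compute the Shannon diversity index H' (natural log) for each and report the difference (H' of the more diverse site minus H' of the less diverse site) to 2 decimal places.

0.54

Sample 1: N=151, proportions 0.0132, 0.0927, 0.0132, 0.0265, 0.0795, 0.0728, 0.702, giving H' = 1.0717 (working shown to 4 dp, full precision carried).
Sample 2: N=91, proportions 0.3516, 0.0549, 0.0769, 0.1648, 0.1099, 0.2418, giving H' = 1.6073.
Difference = |1.0717 − 1.6073| = 0.5356, i.e. 0.54 to 2 decimal places.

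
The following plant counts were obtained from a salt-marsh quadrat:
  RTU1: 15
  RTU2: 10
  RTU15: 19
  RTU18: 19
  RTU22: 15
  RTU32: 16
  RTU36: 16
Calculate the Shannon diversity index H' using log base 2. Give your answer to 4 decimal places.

2.7827

Total N = 15+10+19+19+15+16+16 = 110, so the proportions are 0.136364, 0.090909, 0.172727, 0.172727, 0.136364, 0.145455, 0.145455 (working shown to 6 dp, full precision carried).
Each pᵢ log₂ pᵢ term: 0.136364×(-2.874469)=-0.391973, 0.090909×(-3.459432)=-0.314494, 0.172727×(-2.533432)=-0.437593, 0.172727×(-2.533432)=-0.437593, 0.136364×(-2.874469)=-0.391973, 0.145455×(-2.781360)=-0.404561, 0.145455×(-2.781360)=-0.404561.
Sum = -2.782748, so H' = 2.7827.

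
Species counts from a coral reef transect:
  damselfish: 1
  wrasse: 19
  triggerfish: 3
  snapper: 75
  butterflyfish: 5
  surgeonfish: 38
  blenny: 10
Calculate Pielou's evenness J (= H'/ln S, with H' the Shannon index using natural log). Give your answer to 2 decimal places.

0.70

Total N = 1+19+3+75+5+38+10 = 151, so the proportions are 0.0066, 0.1258, 0.0199, 0.4967, 0.0331, 0.2517, 0.0662 (working shown to 4 dp, full precision carried).
H' = −Σ pᵢ ln pᵢ = −((-0.0332) + (-0.2608) + (-0.0779) + (-0.3476) + (-0.1128) + (-0.3472) + (-0.1798)) = 1.3593.
With S = 7 species, ln S = 1.9459, so J = 1.3593/1.9459 = 0.6985, i.e. 0.70 to 2 decimal places.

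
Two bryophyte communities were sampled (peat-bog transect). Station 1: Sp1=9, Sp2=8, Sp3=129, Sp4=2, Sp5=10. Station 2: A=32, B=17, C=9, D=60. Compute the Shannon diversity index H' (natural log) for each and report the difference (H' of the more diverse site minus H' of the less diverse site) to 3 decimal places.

0.463

Station 1: N=158, proportions 0.05696, 0.05063, 0.81646, 0.01266, 0.06329, giving H' = 0.70982 (working shown to 5 dp, full precision carried).
Station 2: N=118, proportions 0.27119, 0.14407, 0.07627, 0.50847, giving H' = 1.17319.
Difference = |0.70982 − 1.17319| = 0.46337, i.e. 0.463 to 3 decimal places.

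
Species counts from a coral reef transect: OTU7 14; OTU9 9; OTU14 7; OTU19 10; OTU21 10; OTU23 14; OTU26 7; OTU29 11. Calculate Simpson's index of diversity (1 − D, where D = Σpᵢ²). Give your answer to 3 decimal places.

0.867

Total N = 14+9+7+10+10+14+7+11 = 82, so the proportions are 0.17073, 0.10976, 0.08537, 0.12195, 0.12195, 0.17073, 0.08537, 0.13415 (working shown to 5 dp, full precision carried).
D = 0.17073² + 0.10976² + 0.08537² + 0.12195² + 0.12195² + 0.17073² + 0.08537² + 0.13415² = 0.02915 + 0.01205 + 0.00729 + 0.01487 + 0.01487 + 0.02915 + 0.00729 + 0.01800 = 0.13266.
So 1 − D = 0.86734, i.e. 0.867 to 3 decimal places.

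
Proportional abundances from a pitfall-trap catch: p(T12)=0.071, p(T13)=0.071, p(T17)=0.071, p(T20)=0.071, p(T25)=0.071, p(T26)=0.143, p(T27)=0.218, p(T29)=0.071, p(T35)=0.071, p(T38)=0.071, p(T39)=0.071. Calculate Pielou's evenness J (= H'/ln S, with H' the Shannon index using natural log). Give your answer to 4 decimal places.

0.9593

H' = −Σ pᵢ ln pᵢ = −((-0.187800) + (-0.187800) + (-0.187800) + (-0.187800) + (-0.187800) + (-0.278122) + (-0.332071) + (-0.187800) + (-0.187800) + (-0.187800) + (-0.187800)) = 2.300396 (working shown to 6 dp, full precision carried).
With S = 11 species, ln S = 2.397895, so J = 2.300396/2.397895 = 0.959340, i.e. 0.9593 to 4 decimal places.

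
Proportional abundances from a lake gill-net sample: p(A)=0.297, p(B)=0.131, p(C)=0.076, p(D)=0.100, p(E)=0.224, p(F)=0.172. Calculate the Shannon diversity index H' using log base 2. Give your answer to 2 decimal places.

2.44

Each pᵢ log₂ pᵢ term (working shown to 4 dp, full precision carried): 0.297×(-1.7515)=-0.5202, 0.131×(-2.9324)=-0.3841, 0.076×(-3.7179)=-0.2826, 0.1×(-3.3219)=-0.3322, 0.224×(-2.1584)=-0.4835, 0.172×(-2.5395)=-0.4368.
Sum = -2.4394, so H' = 2.44.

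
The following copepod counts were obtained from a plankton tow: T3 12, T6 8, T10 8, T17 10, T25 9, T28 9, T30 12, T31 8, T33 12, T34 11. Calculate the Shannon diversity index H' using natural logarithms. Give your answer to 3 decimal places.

Total N = 12+8+8+10+9+9+12+8+12+11 = 99, so the proportions are 0.12121, 0.08081, 0.08081, 0.10101, 0.09091, 0.09091, 0.12121, 0.08081, 0.12121, 0.11111 (working shown to 5 dp, full precision carried).
Each pᵢ ln pᵢ term: 0.12121×(-2.11021)=-0.25578, 0.08081×(-2.51568)=-0.20329, 0.08081×(-2.51568)=-0.20329, 0.10101×(-2.29253)=-0.23157, 0.09091×(-2.39790)=-0.21799, 0.09091×(-2.39790)=-0.21799, 0.12121×(-2.11021)=-0.25578, 0.08081×(-2.51568)=-0.20329, 0.12121×(-2.11021)=-0.25578, 0.11111×(-2.19722)=-0.24414.
Sum = -2.28890, so H' = 2.289.

2.289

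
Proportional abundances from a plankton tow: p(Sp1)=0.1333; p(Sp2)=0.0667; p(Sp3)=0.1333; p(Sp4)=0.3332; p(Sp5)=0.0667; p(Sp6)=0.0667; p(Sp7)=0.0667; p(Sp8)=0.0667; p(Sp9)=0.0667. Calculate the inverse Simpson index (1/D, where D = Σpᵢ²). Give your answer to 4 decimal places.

5.7719

D = 0.1333² + 0.0667² + 0.1333² + 0.3332² + 0.0667² + 0.0667² + 0.0667² + 0.0667² + 0.0667² = 0.01776889 + 0.00444889 + 0.01776889 + 0.11102224 + 0.00444889 + 0.00444889 + 0.00444889 + 0.00444889 + 0.00444889 = 0.17325336 (working shown to 8 dp, full precision carried).
So 1/D = 5.771894, i.e. 5.7719 to 4 decimal places.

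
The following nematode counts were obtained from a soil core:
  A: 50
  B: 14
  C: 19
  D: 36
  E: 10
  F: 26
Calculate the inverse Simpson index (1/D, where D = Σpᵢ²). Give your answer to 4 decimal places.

4.6841

Total N = 50+14+19+36+10+26 = 155, so the proportions are 0.32258065, 0.09032258, 0.12258065, 0.23225806, 0.06451613, 0.16774194 (working shown to 8 dp, full precision carried).
D = 0.32258065² + 0.09032258² + 0.12258065² + 0.23225806² + 0.06451613² + 0.16774194² = 0.10405827 + 0.00815817 + 0.01502601 + 0.05394381 + 0.00416233 + 0.02813736 = 0.21348595.
So 1/D = 4.684149, i.e. 4.6841 to 4 decimal places.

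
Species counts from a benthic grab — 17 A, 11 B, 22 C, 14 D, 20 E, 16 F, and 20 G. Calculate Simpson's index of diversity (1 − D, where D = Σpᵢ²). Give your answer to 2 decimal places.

0.85

Total N = 17+11+22+14+20+16+20 = 120, so the proportions are 0.1417, 0.0917, 0.1833, 0.1167, 0.1667, 0.1333, 0.1667 (working shown to 4 dp, full precision carried).
D = 0.1417² + 0.0917² + 0.1833² + 0.1167² + 0.1667² + 0.1333² + 0.1667² = 0.0201 + 0.0084 + 0.0336 + 0.0136 + 0.0278 + 0.0178 + 0.0278 = 0.1490.
So 1 − D = 0.8510, i.e. 0.85 to 2 decimal places.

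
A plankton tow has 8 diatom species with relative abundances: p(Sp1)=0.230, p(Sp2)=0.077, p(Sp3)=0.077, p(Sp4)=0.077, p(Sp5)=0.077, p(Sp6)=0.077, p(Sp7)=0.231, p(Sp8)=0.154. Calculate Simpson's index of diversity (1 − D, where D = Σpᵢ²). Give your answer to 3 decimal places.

0.840

D = 0.23² + 0.077² + 0.077² + 0.077² + 0.077² + 0.077² + 0.231² + 0.154² = 0.05290 + 0.00593 + 0.00593 + 0.00593 + 0.00593 + 0.00593 + 0.05336 + 0.02372 = 0.15962 (working shown to 5 dp, full precision carried).
So 1 − D = 0.84038, i.e. 0.840 to 3 decimal places.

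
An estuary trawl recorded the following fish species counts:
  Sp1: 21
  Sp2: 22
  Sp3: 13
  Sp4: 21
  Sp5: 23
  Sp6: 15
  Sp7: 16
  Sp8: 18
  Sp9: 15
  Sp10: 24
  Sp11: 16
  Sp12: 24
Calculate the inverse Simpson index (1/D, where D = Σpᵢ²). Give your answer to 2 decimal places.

11.55

Total N = 21+22+13+21+23+15+16+18+15+24+16+24 = 228, so the proportions are 0.0921053, 0.0964912, 0.0570175, 0.0921053, 0.1008772, 0.0657895, 0.0701754, 0.0789474, 0.0657895, 0.1052632, 0.0701754, 0.1052632 (working shown to 7 dp, full precision carried).
D = 0.0921053² + 0.0964912² + 0.0570175² + 0.0921053² + 0.1008772² + 0.0657895² + 0.0701754² + 0.0789474² + 0.0657895² + 0.1052632² + 0.0701754² + 0.1052632² = 0.0084834 + 0.0093106 + 0.0032510 + 0.0084834 + 0.0101762 + 0.0043283 + 0.0049246 + 0.0062327 + 0.0043283 + 0.0110803 + 0.0049246 + 0.0110803 = 0.0866036.
So 1/D = 11.5469, i.e. 11.55 to 2 decimal places.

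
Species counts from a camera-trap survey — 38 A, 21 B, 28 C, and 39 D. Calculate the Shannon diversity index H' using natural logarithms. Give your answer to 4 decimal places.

1.3574

Total N = 38+21+28+39 = 126, so the proportions are 0.301587, 0.166667, 0.222222, 0.309524 (working shown to 6 dp, full precision carried).
Each pᵢ ln pᵢ term: 0.301587×(-1.198696)=-0.361511, 0.166667×(-1.791759)=-0.298627, 0.222222×(-1.504077)=-0.334239, 0.309524×(-1.172720)=-0.362985.
Sum = -1.357362, so H' = 1.3574.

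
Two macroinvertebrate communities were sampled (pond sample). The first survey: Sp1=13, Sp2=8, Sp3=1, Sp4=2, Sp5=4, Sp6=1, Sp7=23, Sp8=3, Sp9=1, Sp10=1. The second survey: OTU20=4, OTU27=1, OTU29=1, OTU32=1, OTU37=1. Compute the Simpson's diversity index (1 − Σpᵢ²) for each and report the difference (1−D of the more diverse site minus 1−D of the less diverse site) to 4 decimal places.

The first survey: N=57, proportions 0.22807, 0.140351, 0.017544, 0.035088, 0.070175, 0.017544, 0.403509, 0.052632, 0.017544, 0.017544, giving 1−D = 0.755309 (working shown to 6 dp, full precision carried).
The second survey: N=8, proportions 0.5, 0.125, 0.125, 0.125, 0.125, giving 1−D = 0.687500.
Difference = |0.755309 − 0.687500| = 0.067809, i.e. 0.0678 to 4 decimal places.

0.0678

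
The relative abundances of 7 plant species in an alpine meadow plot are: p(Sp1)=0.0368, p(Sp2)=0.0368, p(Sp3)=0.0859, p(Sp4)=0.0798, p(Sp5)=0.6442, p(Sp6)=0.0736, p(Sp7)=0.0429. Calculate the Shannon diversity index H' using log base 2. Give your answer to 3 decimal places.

Each pᵢ log₂ pᵢ term (working shown to 5 dp, full precision carried): 0.0368×(-4.76415)=-0.17532, 0.0368×(-4.76415)=-0.17532, 0.0859×(-3.54120)=-0.30419, 0.0798×(-3.64747)=-0.29107, 0.6442×(-0.63442)=-0.40869, 0.0736×(-3.76415)=-0.27704, 0.0429×(-4.54288)=-0.19489.
Sum = -1.82652, so H' = 1.827.

1.827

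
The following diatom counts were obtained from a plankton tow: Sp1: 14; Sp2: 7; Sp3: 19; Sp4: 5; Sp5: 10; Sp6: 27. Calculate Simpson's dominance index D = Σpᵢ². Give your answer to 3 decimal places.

0.217

Total N = 14+7+19+5+10+27 = 82, so the proportions are 0.17073, 0.08537, 0.23171, 0.06098, 0.12195, 0.32927 (working shown to 5 dp, full precision carried).
D = 0.17073² + 0.08537² + 0.23171² + 0.06098² + 0.12195² + 0.32927² = 0.02915 + 0.00729 + 0.05369 + 0.00372 + 0.01487 + 0.10842 = 0.21713.
To 3 decimal places, D = 0.217.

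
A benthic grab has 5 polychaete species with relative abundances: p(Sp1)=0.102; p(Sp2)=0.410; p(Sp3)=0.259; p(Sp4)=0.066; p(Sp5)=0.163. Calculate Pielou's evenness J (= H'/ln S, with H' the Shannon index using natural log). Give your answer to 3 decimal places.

H' = −Σ pᵢ ln pᵢ = −((-0.23284) + (-0.36556) + (-0.34989) + (-0.17939) + (-0.29568)) = 1.42337 (working shown to 5 dp, full precision carried).
With S = 5 species, ln S = 1.60944, so J = 1.42337/1.60944 = 0.88439, i.e. 0.884 to 3 decimal places.

0.884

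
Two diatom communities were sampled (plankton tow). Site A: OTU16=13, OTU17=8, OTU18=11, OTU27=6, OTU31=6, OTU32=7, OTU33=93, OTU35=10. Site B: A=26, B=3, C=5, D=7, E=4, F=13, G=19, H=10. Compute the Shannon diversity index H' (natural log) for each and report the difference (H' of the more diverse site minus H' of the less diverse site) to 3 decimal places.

0.424

Site A: N=154, proportions 0.084416, 0.051948, 0.071429, 0.038961, 0.038961, 0.045455, 0.603896, 0.064935, giving H' = 1.426324 (working shown to 6 dp, full precision carried).
Site B: N=87, proportions 0.298851, 0.034483, 0.057471, 0.08046, 0.045977, 0.149425, 0.218391, 0.114943, giving H' = 1.850568.
Difference = |1.426324 − 1.850568| = 0.424244, i.e. 0.424 to 3 decimal places.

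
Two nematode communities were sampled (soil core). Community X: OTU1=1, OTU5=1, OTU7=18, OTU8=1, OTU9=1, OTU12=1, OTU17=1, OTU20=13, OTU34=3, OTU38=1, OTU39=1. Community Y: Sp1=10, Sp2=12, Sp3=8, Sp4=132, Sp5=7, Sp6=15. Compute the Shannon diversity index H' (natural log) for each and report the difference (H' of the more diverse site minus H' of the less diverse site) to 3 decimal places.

0.587

Community X: N=42, proportions 0.02381, 0.02381, 0.42857, 0.02381, 0.02381, 0.02381, 0.02381, 0.30952, 0.07143, 0.02381, 0.02381, giving H' = 1.62655 (working shown to 5 dp, full precision carried).
Community Y: N=184, proportions 0.05435, 0.06522, 0.04348, 0.71739, 0.03804, 0.08152, giving H' = 1.03965.
Difference = |1.62655 − 1.03965| = 0.58690, i.e. 0.587 to 3 decimal places.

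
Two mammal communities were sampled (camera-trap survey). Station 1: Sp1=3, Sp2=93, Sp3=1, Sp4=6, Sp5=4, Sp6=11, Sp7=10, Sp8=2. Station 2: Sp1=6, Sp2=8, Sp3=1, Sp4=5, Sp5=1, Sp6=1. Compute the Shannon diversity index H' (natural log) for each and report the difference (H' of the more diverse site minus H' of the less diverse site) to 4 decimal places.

Station 1: N=130, proportions 0.023077, 0.715385, 0.007692, 0.046154, 0.030769, 0.084615, 0.076923, 0.015385, giving H' = 1.083594 (working shown to 6 dp, full precision carried).
Station 2: N=22, proportions 0.272727, 0.363636, 0.045455, 0.227273, 0.045455, 0.045455, giving H' = 1.480439.
Difference = |1.083594 − 1.480439| = 0.396845, i.e. 0.3968 to 4 decimal places.

0.3968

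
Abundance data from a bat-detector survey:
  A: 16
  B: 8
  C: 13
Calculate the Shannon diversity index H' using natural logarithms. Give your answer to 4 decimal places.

1.0612

Total N = 16+8+13 = 37, so the proportions are 0.432432, 0.216216, 0.351351 (working shown to 6 dp, full precision carried).
Each pᵢ ln pᵢ term: 0.432432×(-0.838329)=-0.362521, 0.216216×(-1.531476)=-0.331130, 0.351351×(-1.045969)=-0.367502.
Sum = -1.061153, so H' = 1.0612.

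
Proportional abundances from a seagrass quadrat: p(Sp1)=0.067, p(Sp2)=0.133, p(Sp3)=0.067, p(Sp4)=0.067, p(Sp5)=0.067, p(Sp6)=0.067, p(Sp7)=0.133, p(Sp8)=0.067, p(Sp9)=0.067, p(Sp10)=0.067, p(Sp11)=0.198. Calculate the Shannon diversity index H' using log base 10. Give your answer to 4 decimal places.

Each pᵢ log₁₀ pᵢ term (working shown to 6 dp, full precision carried): 0.067×(-1.173925)=-0.078653, 0.133×(-0.876148)=-0.116528, 0.067×(-1.173925)=-0.078653, 0.067×(-1.173925)=-0.078653, 0.067×(-1.173925)=-0.078653, 0.067×(-1.173925)=-0.078653, 0.133×(-0.876148)=-0.116528, 0.067×(-1.173925)=-0.078653, 0.067×(-1.173925)=-0.078653, 0.067×(-1.173925)=-0.078653, 0.198×(-0.703335)=-0.139260.
Sum = -1.001540, so H' = 1.0015.

1.0015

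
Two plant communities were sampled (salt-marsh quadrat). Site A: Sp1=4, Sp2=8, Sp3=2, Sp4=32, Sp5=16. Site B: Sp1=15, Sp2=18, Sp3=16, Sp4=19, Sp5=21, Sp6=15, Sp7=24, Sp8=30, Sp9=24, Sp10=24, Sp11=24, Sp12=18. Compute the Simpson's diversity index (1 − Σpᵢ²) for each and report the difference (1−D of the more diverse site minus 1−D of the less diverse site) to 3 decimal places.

0.268

Site A: N=62, proportions 0.06452, 0.12903, 0.03226, 0.51613, 0.25806, giving 1−D = 0.64516 (working shown to 5 dp, full precision carried).
Site B: N=248, proportions 0.06048, 0.07258, 0.06452, 0.07661, 0.08468, 0.06048, 0.09677, 0.12097, 0.09677, 0.09677, 0.09677, 0.07258, giving 1−D = 0.91285.
Difference = |0.64516 − 0.91285| = 0.26769, i.e. 0.268 to 3 decimal places.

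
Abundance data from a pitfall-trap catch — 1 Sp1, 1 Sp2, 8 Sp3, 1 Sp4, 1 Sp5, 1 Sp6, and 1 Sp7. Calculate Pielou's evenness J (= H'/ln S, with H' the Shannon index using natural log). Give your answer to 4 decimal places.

0.7456

Total N = 1+1+8+1+1+1+1 = 14, so the proportions are 0.071429, 0.071429, 0.571429, 0.071429, 0.071429, 0.071429, 0.071429 (working shown to 6 dp, full precision carried).
H' = −Σ pᵢ ln pᵢ = −((-0.188504) + (-0.188504) + (-0.319780) + (-0.188504) + (-0.188504) + (-0.188504) + (-0.188504)) = 1.450805.
With S = 7 species, ln S = 1.945910, so J = 1.450805/1.945910 = 0.745566, i.e. 0.7456 to 4 decimal places.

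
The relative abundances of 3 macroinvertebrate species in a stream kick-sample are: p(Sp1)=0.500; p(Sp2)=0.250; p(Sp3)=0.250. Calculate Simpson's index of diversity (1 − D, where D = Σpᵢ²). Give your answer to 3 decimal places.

0.625

D = 0.5² + 0.25² + 0.25² = 0.25000 + 0.06250 + 0.06250 = 0.37500 (working shown to 5 dp, full precision carried).
So 1 − D = 0.62500, i.e. 0.625 to 3 decimal places.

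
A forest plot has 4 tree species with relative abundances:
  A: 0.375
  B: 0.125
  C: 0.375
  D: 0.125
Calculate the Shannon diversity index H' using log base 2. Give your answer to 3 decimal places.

Each pᵢ log₂ pᵢ term (working shown to 5 dp, full precision carried): 0.375×(-1.41504)=-0.53064, 0.125×(-3.00000)=-0.37500, 0.375×(-1.41504)=-0.53064, 0.125×(-3.00000)=-0.37500.
Sum = -1.81128, so H' = 1.811.

1.811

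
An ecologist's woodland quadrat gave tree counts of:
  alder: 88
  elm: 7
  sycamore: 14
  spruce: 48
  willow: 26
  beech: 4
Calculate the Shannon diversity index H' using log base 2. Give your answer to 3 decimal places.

1.987

Total N = 88+7+14+48+26+4 = 187, so the proportions are 0.47059, 0.03743, 0.07487, 0.25668, 0.13904, 0.02139 (working shown to 5 dp, full precision carried).
Each pᵢ log₂ pᵢ term: 0.47059×(-1.08746)=-0.51175, 0.03743×(-4.73954)=-0.17742, 0.07487×(-3.73954)=-0.27997, 0.25668×(-1.96193)=-0.50360, 0.13904×(-2.84645)=-0.39576, 0.02139×(-5.54689)=-0.11865.
Sum = -1.98714, so H' = 1.987.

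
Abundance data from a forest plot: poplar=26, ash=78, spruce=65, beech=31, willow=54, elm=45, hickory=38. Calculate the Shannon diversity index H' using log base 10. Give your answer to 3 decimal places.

Total N = 26+78+65+31+54+45+38 = 337, so the proportions are 0.07715, 0.23145, 0.19288, 0.09199, 0.16024, 0.13353, 0.11276 (working shown to 5 dp, full precision carried).
Each pᵢ log₁₀ pᵢ term: 0.07715×(-1.11266)=-0.08584, 0.23145×(-0.63554)=-0.14710, 0.19288×(-0.71472)=-0.13785, 0.09199×(-1.03627)=-0.09532, 0.16024×(-0.79524)=-0.12743, 0.13353×(-0.87442)=-0.11676, 0.11276×(-0.94785)=-0.10688.
Sum = -0.81719, so H' = 0.817.

0.817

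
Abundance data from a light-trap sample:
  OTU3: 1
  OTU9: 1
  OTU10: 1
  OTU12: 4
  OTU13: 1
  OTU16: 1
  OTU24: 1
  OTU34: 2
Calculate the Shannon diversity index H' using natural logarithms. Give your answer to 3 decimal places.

Total N = 1+1+1+4+1+1+1+2 = 12, so the proportions are 0.08333, 0.08333, 0.08333, 0.33333, 0.08333, 0.08333, 0.08333, 0.16667 (working shown to 5 dp, full precision carried).
Each pᵢ ln pᵢ term: 0.08333×(-2.48491)=-0.20708, 0.08333×(-2.48491)=-0.20708, 0.08333×(-2.48491)=-0.20708, 0.33333×(-1.09861)=-0.36620, 0.08333×(-2.48491)=-0.20708, 0.08333×(-2.48491)=-0.20708, 0.08333×(-2.48491)=-0.20708, 0.16667×(-1.79176)=-0.29863.
Sum = -1.90728, so H' = 1.907.

1.907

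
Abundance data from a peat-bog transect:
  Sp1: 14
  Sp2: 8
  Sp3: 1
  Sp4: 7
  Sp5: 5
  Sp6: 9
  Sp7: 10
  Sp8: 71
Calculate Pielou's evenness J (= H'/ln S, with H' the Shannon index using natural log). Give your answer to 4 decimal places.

0.7034

Total N = 14+8+1+7+5+9+10+71 = 125, so the proportions are 0.112, 0.064, 0.008, 0.056, 0.04, 0.072, 0.08, 0.568 (working shown to 6 dp, full precision carried).
H' = −Σ pᵢ ln pᵢ = −((-0.245197) + (-0.175928) + (-0.038627) + (-0.161415) + (-0.128755) + (-0.189438) + (-0.202058) + (-0.321280)) = 1.462697.
With S = 8 species, ln S = 2.079442, so J = 1.462697/2.079442 = 0.703409, i.e. 0.7034 to 4 decimal places.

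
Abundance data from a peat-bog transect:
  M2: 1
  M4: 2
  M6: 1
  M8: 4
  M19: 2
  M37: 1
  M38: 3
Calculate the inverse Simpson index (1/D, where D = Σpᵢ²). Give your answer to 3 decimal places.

5.444

Total N = 1+2+1+4+2+1+3 = 14, so the proportions are 0.0714286, 0.1428571, 0.0714286, 0.2857143, 0.1428571, 0.0714286, 0.2142857 (working shown to 7 dp, full precision carried).
D = 0.0714286² + 0.1428571² + 0.0714286² + 0.2857143² + 0.1428571² + 0.0714286² + 0.2142857² = 0.0051020 + 0.0204082 + 0.0051020 + 0.0816327 + 0.0204082 + 0.0051020 + 0.0459184 = 0.1836735.
So 1/D = 5.44444, i.e. 5.444 to 3 decimal places.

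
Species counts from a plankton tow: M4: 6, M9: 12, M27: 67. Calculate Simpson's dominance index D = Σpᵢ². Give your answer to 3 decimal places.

0.646

Total N = 6+12+67 = 85, so the proportions are 0.07059, 0.14118, 0.78824 (working shown to 5 dp, full precision carried).
D = 0.07059² + 0.14118² + 0.78824² = 0.00498 + 0.01993 + 0.62131 = 0.64623.
To 3 decimal places, D = 0.646.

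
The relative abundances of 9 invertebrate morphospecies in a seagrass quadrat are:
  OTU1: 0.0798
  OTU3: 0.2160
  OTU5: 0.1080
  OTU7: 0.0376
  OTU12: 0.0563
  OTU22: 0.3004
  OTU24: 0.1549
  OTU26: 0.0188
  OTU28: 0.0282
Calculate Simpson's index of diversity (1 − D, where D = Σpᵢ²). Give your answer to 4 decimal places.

D = 0.0798² + 0.216² + 0.108² + 0.0376² + 0.0563² + 0.3004² + 0.1549² + 0.0188² + 0.0282² = 0.006368 + 0.046656 + 0.011664 + 0.001414 + 0.003170 + 0.090240 + 0.023994 + 0.000353 + 0.000795 = 0.184654 (working shown to 6 dp, full precision carried).
So 1 − D = 0.815346, i.e. 0.8153 to 4 decimal places.

0.8153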